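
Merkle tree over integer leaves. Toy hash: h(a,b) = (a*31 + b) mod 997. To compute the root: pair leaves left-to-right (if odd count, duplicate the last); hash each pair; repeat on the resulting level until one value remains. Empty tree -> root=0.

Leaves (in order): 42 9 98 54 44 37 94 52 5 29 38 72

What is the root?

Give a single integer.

Answer: 705

Derivation:
L0: [42, 9, 98, 54, 44, 37, 94, 52, 5, 29, 38, 72]
L1: h(42,9)=(42*31+9)%997=314 h(98,54)=(98*31+54)%997=101 h(44,37)=(44*31+37)%997=404 h(94,52)=(94*31+52)%997=972 h(5,29)=(5*31+29)%997=184 h(38,72)=(38*31+72)%997=253 -> [314, 101, 404, 972, 184, 253]
L2: h(314,101)=(314*31+101)%997=862 h(404,972)=(404*31+972)%997=535 h(184,253)=(184*31+253)%997=972 -> [862, 535, 972]
L3: h(862,535)=(862*31+535)%997=338 h(972,972)=(972*31+972)%997=197 -> [338, 197]
L4: h(338,197)=(338*31+197)%997=705 -> [705]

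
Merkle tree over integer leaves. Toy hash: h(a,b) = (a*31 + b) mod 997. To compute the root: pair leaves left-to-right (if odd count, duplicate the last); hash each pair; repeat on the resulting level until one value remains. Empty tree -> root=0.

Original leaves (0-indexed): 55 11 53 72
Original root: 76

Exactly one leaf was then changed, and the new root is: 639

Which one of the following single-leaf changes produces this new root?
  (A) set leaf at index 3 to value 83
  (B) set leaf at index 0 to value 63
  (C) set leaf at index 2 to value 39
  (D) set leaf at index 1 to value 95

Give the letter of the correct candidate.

Answer: C

Derivation:
Original leaves: [55, 11, 53, 72]
Target new root: 639
Try each candidate change and compute the resulting root:
Candidate A: set leaf[3] = 83 -> leaves = [55, 11, 53, 83]
  L0: [55, 11, 53, 83]
  L1: h(55,11)=(55*31+11)%997=719 h(53,83)=(53*31+83)%997=729 -> [719, 729]
  L2: h(719,729)=(719*31+729)%997=87 -> [87]
  root = 87 != target 639
Candidate B: set leaf[0] = 63 -> leaves = [63, 11, 53, 72]
  L0: [63, 11, 53, 72]
  L1: h(63,11)=(63*31+11)%997=967 h(53,72)=(53*31+72)%997=718 -> [967, 718]
  L2: h(967,718)=(967*31+718)%997=785 -> [785]
  root = 785 != target 639
Candidate C: set leaf[2] = 39 -> leaves = [55, 11, 39, 72]
  L0: [55, 11, 39, 72]
  L1: h(55,11)=(55*31+11)%997=719 h(39,72)=(39*31+72)%997=284 -> [719, 284]
  L2: h(719,284)=(719*31+284)%997=639 -> [639]
  root = 639 == target 639  ** MATCH **
Candidate D: set leaf[1] = 95 -> leaves = [55, 95, 53, 72]
  L0: [55, 95, 53, 72]
  L1: h(55,95)=(55*31+95)%997=803 h(53,72)=(53*31+72)%997=718 -> [803, 718]
  L2: h(803,718)=(803*31+718)%997=686 -> [686]
  root = 686 != target 639
Candidate C produces the target root.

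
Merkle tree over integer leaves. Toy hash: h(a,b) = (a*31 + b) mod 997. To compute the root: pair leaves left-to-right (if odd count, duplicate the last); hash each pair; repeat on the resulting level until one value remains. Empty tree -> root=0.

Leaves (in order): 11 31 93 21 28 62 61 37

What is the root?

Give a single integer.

Answer: 711

Derivation:
L0: [11, 31, 93, 21, 28, 62, 61, 37]
L1: h(11,31)=(11*31+31)%997=372 h(93,21)=(93*31+21)%997=910 h(28,62)=(28*31+62)%997=930 h(61,37)=(61*31+37)%997=931 -> [372, 910, 930, 931]
L2: h(372,910)=(372*31+910)%997=478 h(930,931)=(930*31+931)%997=848 -> [478, 848]
L3: h(478,848)=(478*31+848)%997=711 -> [711]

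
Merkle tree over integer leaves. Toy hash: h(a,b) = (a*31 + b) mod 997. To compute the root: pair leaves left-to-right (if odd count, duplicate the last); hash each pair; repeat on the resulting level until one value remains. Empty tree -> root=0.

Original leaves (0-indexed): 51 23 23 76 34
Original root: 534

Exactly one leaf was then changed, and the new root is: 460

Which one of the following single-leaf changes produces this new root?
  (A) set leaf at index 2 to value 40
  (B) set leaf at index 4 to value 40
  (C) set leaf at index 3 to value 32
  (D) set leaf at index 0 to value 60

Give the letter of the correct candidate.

Answer: D

Derivation:
Original leaves: [51, 23, 23, 76, 34]
Target new root: 460
Try each candidate change and compute the resulting root:
Candidate A: set leaf[2] = 40 -> leaves = [51, 23, 40, 76, 34]
  L0: [51, 23, 40, 76, 34]
  L1: h(51,23)=(51*31+23)%997=607 h(40,76)=(40*31+76)%997=319 h(34,34)=(34*31+34)%997=91 -> [607, 319, 91]
  L2: h(607,319)=(607*31+319)%997=193 h(91,91)=(91*31+91)%997=918 -> [193, 918]
  L3: h(193,918)=(193*31+918)%997=919 -> [919]
  root = 919 != target 460
Candidate B: set leaf[4] = 40 -> leaves = [51, 23, 23, 76, 40]
  L0: [51, 23, 23, 76, 40]
  L1: h(51,23)=(51*31+23)%997=607 h(23,76)=(23*31+76)%997=789 h(40,40)=(40*31+40)%997=283 -> [607, 789, 283]
  L2: h(607,789)=(607*31+789)%997=663 h(283,283)=(283*31+283)%997=83 -> [663, 83]
  L3: h(663,83)=(663*31+83)%997=696 -> [696]
  root = 696 != target 460
Candidate C: set leaf[3] = 32 -> leaves = [51, 23, 23, 32, 34]
  L0: [51, 23, 23, 32, 34]
  L1: h(51,23)=(51*31+23)%997=607 h(23,32)=(23*31+32)%997=745 h(34,34)=(34*31+34)%997=91 -> [607, 745, 91]
  L2: h(607,745)=(607*31+745)%997=619 h(91,91)=(91*31+91)%997=918 -> [619, 918]
  L3: h(619,918)=(619*31+918)%997=167 -> [167]
  root = 167 != target 460
Candidate D: set leaf[0] = 60 -> leaves = [60, 23, 23, 76, 34]
  L0: [60, 23, 23, 76, 34]
  L1: h(60,23)=(60*31+23)%997=886 h(23,76)=(23*31+76)%997=789 h(34,34)=(34*31+34)%997=91 -> [886, 789, 91]
  L2: h(886,789)=(886*31+789)%997=339 h(91,91)=(91*31+91)%997=918 -> [339, 918]
  L3: h(339,918)=(339*31+918)%997=460 -> [460]
  root = 460 == target 460  ** MATCH **
Candidate D produces the target root.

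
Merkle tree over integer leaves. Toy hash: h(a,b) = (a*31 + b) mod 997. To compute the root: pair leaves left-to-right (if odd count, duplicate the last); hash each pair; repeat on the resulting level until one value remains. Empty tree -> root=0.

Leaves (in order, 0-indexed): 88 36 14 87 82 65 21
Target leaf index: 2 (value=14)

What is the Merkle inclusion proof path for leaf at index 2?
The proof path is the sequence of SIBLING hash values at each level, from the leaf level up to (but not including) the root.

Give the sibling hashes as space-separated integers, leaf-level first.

L0 (leaves): [88, 36, 14, 87, 82, 65, 21], target index=2
L1: h(88,36)=(88*31+36)%997=770 [pair 0] h(14,87)=(14*31+87)%997=521 [pair 1] h(82,65)=(82*31+65)%997=613 [pair 2] h(21,21)=(21*31+21)%997=672 [pair 3] -> [770, 521, 613, 672]
  Sibling for proof at L0: 87
L2: h(770,521)=(770*31+521)%997=463 [pair 0] h(613,672)=(613*31+672)%997=732 [pair 1] -> [463, 732]
  Sibling for proof at L1: 770
L3: h(463,732)=(463*31+732)%997=130 [pair 0] -> [130]
  Sibling for proof at L2: 732
Root: 130
Proof path (sibling hashes from leaf to root): [87, 770, 732]

Answer: 87 770 732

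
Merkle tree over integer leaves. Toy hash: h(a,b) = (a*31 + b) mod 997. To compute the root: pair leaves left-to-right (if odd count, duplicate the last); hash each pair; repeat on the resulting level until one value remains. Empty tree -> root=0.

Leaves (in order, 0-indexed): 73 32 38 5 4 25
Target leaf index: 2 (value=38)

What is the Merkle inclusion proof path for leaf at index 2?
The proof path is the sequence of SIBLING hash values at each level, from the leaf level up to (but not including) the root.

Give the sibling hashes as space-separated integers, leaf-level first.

Answer: 5 301 780

Derivation:
L0 (leaves): [73, 32, 38, 5, 4, 25], target index=2
L1: h(73,32)=(73*31+32)%997=301 [pair 0] h(38,5)=(38*31+5)%997=186 [pair 1] h(4,25)=(4*31+25)%997=149 [pair 2] -> [301, 186, 149]
  Sibling for proof at L0: 5
L2: h(301,186)=(301*31+186)%997=544 [pair 0] h(149,149)=(149*31+149)%997=780 [pair 1] -> [544, 780]
  Sibling for proof at L1: 301
L3: h(544,780)=(544*31+780)%997=695 [pair 0] -> [695]
  Sibling for proof at L2: 780
Root: 695
Proof path (sibling hashes from leaf to root): [5, 301, 780]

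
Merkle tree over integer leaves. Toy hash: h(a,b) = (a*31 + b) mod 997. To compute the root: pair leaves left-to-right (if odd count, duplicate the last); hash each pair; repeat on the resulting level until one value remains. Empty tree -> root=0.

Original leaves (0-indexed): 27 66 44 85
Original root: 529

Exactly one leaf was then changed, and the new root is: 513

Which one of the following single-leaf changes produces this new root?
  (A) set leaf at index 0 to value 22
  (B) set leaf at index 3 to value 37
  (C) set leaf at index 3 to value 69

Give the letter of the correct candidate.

Answer: C

Derivation:
Original leaves: [27, 66, 44, 85]
Target new root: 513
Try each candidate change and compute the resulting root:
Candidate A: set leaf[0] = 22 -> leaves = [22, 66, 44, 85]
  L0: [22, 66, 44, 85]
  L1: h(22,66)=(22*31+66)%997=748 h(44,85)=(44*31+85)%997=452 -> [748, 452]
  L2: h(748,452)=(748*31+452)%997=709 -> [709]
  root = 709 != target 513
Candidate B: set leaf[3] = 37 -> leaves = [27, 66, 44, 37]
  L0: [27, 66, 44, 37]
  L1: h(27,66)=(27*31+66)%997=903 h(44,37)=(44*31+37)%997=404 -> [903, 404]
  L2: h(903,404)=(903*31+404)%997=481 -> [481]
  root = 481 != target 513
Candidate C: set leaf[3] = 69 -> leaves = [27, 66, 44, 69]
  L0: [27, 66, 44, 69]
  L1: h(27,66)=(27*31+66)%997=903 h(44,69)=(44*31+69)%997=436 -> [903, 436]
  L2: h(903,436)=(903*31+436)%997=513 -> [513]
  root = 513 == target 513  ** MATCH **
Candidate C produces the target root.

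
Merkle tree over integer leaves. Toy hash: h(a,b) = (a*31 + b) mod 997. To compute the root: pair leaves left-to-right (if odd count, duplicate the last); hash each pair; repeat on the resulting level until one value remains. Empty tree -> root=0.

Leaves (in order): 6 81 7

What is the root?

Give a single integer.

Answer: 525

Derivation:
L0: [6, 81, 7]
L1: h(6,81)=(6*31+81)%997=267 h(7,7)=(7*31+7)%997=224 -> [267, 224]
L2: h(267,224)=(267*31+224)%997=525 -> [525]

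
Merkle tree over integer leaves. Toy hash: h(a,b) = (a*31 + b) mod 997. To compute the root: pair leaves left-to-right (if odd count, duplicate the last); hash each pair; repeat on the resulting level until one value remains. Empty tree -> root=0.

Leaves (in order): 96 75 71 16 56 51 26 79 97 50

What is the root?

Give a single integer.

L0: [96, 75, 71, 16, 56, 51, 26, 79, 97, 50]
L1: h(96,75)=(96*31+75)%997=60 h(71,16)=(71*31+16)%997=223 h(56,51)=(56*31+51)%997=790 h(26,79)=(26*31+79)%997=885 h(97,50)=(97*31+50)%997=66 -> [60, 223, 790, 885, 66]
L2: h(60,223)=(60*31+223)%997=89 h(790,885)=(790*31+885)%997=450 h(66,66)=(66*31+66)%997=118 -> [89, 450, 118]
L3: h(89,450)=(89*31+450)%997=218 h(118,118)=(118*31+118)%997=785 -> [218, 785]
L4: h(218,785)=(218*31+785)%997=564 -> [564]

Answer: 564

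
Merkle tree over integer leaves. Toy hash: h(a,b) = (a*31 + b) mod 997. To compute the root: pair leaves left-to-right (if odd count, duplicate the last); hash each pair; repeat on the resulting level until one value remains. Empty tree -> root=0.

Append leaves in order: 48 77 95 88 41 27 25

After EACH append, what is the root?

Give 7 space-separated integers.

Answer: 48 568 708 701 904 456 955

Derivation:
After append 48 (leaves=[48]):
  L0: [48]
  root=48
After append 77 (leaves=[48, 77]):
  L0: [48, 77]
  L1: h(48,77)=(48*31+77)%997=568 -> [568]
  root=568
After append 95 (leaves=[48, 77, 95]):
  L0: [48, 77, 95]
  L1: h(48,77)=(48*31+77)%997=568 h(95,95)=(95*31+95)%997=49 -> [568, 49]
  L2: h(568,49)=(568*31+49)%997=708 -> [708]
  root=708
After append 88 (leaves=[48, 77, 95, 88]):
  L0: [48, 77, 95, 88]
  L1: h(48,77)=(48*31+77)%997=568 h(95,88)=(95*31+88)%997=42 -> [568, 42]
  L2: h(568,42)=(568*31+42)%997=701 -> [701]
  root=701
After append 41 (leaves=[48, 77, 95, 88, 41]):
  L0: [48, 77, 95, 88, 41]
  L1: h(48,77)=(48*31+77)%997=568 h(95,88)=(95*31+88)%997=42 h(41,41)=(41*31+41)%997=315 -> [568, 42, 315]
  L2: h(568,42)=(568*31+42)%997=701 h(315,315)=(315*31+315)%997=110 -> [701, 110]
  L3: h(701,110)=(701*31+110)%997=904 -> [904]
  root=904
After append 27 (leaves=[48, 77, 95, 88, 41, 27]):
  L0: [48, 77, 95, 88, 41, 27]
  L1: h(48,77)=(48*31+77)%997=568 h(95,88)=(95*31+88)%997=42 h(41,27)=(41*31+27)%997=301 -> [568, 42, 301]
  L2: h(568,42)=(568*31+42)%997=701 h(301,301)=(301*31+301)%997=659 -> [701, 659]
  L3: h(701,659)=(701*31+659)%997=456 -> [456]
  root=456
After append 25 (leaves=[48, 77, 95, 88, 41, 27, 25]):
  L0: [48, 77, 95, 88, 41, 27, 25]
  L1: h(48,77)=(48*31+77)%997=568 h(95,88)=(95*31+88)%997=42 h(41,27)=(41*31+27)%997=301 h(25,25)=(25*31+25)%997=800 -> [568, 42, 301, 800]
  L2: h(568,42)=(568*31+42)%997=701 h(301,800)=(301*31+800)%997=161 -> [701, 161]
  L3: h(701,161)=(701*31+161)%997=955 -> [955]
  root=955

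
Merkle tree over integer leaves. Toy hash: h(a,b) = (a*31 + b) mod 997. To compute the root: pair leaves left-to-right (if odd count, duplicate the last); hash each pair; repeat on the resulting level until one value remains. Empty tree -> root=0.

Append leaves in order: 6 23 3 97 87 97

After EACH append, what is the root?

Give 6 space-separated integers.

After append 6 (leaves=[6]):
  L0: [6]
  root=6
After append 23 (leaves=[6, 23]):
  L0: [6, 23]
  L1: h(6,23)=(6*31+23)%997=209 -> [209]
  root=209
After append 3 (leaves=[6, 23, 3]):
  L0: [6, 23, 3]
  L1: h(6,23)=(6*31+23)%997=209 h(3,3)=(3*31+3)%997=96 -> [209, 96]
  L2: h(209,96)=(209*31+96)%997=593 -> [593]
  root=593
After append 97 (leaves=[6, 23, 3, 97]):
  L0: [6, 23, 3, 97]
  L1: h(6,23)=(6*31+23)%997=209 h(3,97)=(3*31+97)%997=190 -> [209, 190]
  L2: h(209,190)=(209*31+190)%997=687 -> [687]
  root=687
After append 87 (leaves=[6, 23, 3, 97, 87]):
  L0: [6, 23, 3, 97, 87]
  L1: h(6,23)=(6*31+23)%997=209 h(3,97)=(3*31+97)%997=190 h(87,87)=(87*31+87)%997=790 -> [209, 190, 790]
  L2: h(209,190)=(209*31+190)%997=687 h(790,790)=(790*31+790)%997=355 -> [687, 355]
  L3: h(687,355)=(687*31+355)%997=715 -> [715]
  root=715
After append 97 (leaves=[6, 23, 3, 97, 87, 97]):
  L0: [6, 23, 3, 97, 87, 97]
  L1: h(6,23)=(6*31+23)%997=209 h(3,97)=(3*31+97)%997=190 h(87,97)=(87*31+97)%997=800 -> [209, 190, 800]
  L2: h(209,190)=(209*31+190)%997=687 h(800,800)=(800*31+800)%997=675 -> [687, 675]
  L3: h(687,675)=(687*31+675)%997=38 -> [38]
  root=38

Answer: 6 209 593 687 715 38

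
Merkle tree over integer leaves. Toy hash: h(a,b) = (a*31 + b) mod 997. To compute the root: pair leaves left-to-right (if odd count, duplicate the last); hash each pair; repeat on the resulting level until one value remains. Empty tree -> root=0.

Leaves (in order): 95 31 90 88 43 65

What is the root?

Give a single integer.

L0: [95, 31, 90, 88, 43, 65]
L1: h(95,31)=(95*31+31)%997=982 h(90,88)=(90*31+88)%997=884 h(43,65)=(43*31+65)%997=401 -> [982, 884, 401]
L2: h(982,884)=(982*31+884)%997=419 h(401,401)=(401*31+401)%997=868 -> [419, 868]
L3: h(419,868)=(419*31+868)%997=896 -> [896]

Answer: 896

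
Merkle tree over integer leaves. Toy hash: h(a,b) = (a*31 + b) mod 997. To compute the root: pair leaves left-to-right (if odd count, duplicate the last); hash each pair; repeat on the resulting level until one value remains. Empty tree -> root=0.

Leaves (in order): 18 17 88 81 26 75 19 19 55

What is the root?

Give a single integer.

Answer: 695

Derivation:
L0: [18, 17, 88, 81, 26, 75, 19, 19, 55]
L1: h(18,17)=(18*31+17)%997=575 h(88,81)=(88*31+81)%997=815 h(26,75)=(26*31+75)%997=881 h(19,19)=(19*31+19)%997=608 h(55,55)=(55*31+55)%997=763 -> [575, 815, 881, 608, 763]
L2: h(575,815)=(575*31+815)%997=694 h(881,608)=(881*31+608)%997=3 h(763,763)=(763*31+763)%997=488 -> [694, 3, 488]
L3: h(694,3)=(694*31+3)%997=580 h(488,488)=(488*31+488)%997=661 -> [580, 661]
L4: h(580,661)=(580*31+661)%997=695 -> [695]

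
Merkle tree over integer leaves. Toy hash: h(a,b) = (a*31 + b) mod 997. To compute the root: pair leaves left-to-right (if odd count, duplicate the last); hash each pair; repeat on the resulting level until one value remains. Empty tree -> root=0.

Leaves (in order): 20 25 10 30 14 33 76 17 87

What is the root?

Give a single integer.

Answer: 53

Derivation:
L0: [20, 25, 10, 30, 14, 33, 76, 17, 87]
L1: h(20,25)=(20*31+25)%997=645 h(10,30)=(10*31+30)%997=340 h(14,33)=(14*31+33)%997=467 h(76,17)=(76*31+17)%997=379 h(87,87)=(87*31+87)%997=790 -> [645, 340, 467, 379, 790]
L2: h(645,340)=(645*31+340)%997=395 h(467,379)=(467*31+379)%997=898 h(790,790)=(790*31+790)%997=355 -> [395, 898, 355]
L3: h(395,898)=(395*31+898)%997=182 h(355,355)=(355*31+355)%997=393 -> [182, 393]
L4: h(182,393)=(182*31+393)%997=53 -> [53]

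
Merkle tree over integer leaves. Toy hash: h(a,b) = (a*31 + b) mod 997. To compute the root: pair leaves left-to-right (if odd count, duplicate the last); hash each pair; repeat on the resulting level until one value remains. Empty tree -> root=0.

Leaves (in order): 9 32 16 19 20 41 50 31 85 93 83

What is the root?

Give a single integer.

Answer: 141

Derivation:
L0: [9, 32, 16, 19, 20, 41, 50, 31, 85, 93, 83]
L1: h(9,32)=(9*31+32)%997=311 h(16,19)=(16*31+19)%997=515 h(20,41)=(20*31+41)%997=661 h(50,31)=(50*31+31)%997=584 h(85,93)=(85*31+93)%997=734 h(83,83)=(83*31+83)%997=662 -> [311, 515, 661, 584, 734, 662]
L2: h(311,515)=(311*31+515)%997=186 h(661,584)=(661*31+584)%997=138 h(734,662)=(734*31+662)%997=485 -> [186, 138, 485]
L3: h(186,138)=(186*31+138)%997=919 h(485,485)=(485*31+485)%997=565 -> [919, 565]
L4: h(919,565)=(919*31+565)%997=141 -> [141]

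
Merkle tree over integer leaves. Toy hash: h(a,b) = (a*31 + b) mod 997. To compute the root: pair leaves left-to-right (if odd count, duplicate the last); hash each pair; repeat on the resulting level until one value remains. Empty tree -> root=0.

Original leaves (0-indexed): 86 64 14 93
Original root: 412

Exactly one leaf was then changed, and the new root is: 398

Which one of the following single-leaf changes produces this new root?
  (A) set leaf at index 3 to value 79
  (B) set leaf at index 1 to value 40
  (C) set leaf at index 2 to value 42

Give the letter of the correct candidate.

Answer: A

Derivation:
Original leaves: [86, 64, 14, 93]
Target new root: 398
Try each candidate change and compute the resulting root:
Candidate A: set leaf[3] = 79 -> leaves = [86, 64, 14, 79]
  L0: [86, 64, 14, 79]
  L1: h(86,64)=(86*31+64)%997=736 h(14,79)=(14*31+79)%997=513 -> [736, 513]
  L2: h(736,513)=(736*31+513)%997=398 -> [398]
  root = 398 == target 398  ** MATCH **
Candidate B: set leaf[1] = 40 -> leaves = [86, 40, 14, 93]
  L0: [86, 40, 14, 93]
  L1: h(86,40)=(86*31+40)%997=712 h(14,93)=(14*31+93)%997=527 -> [712, 527]
  L2: h(712,527)=(712*31+527)%997=665 -> [665]
  root = 665 != target 398
Candidate C: set leaf[2] = 42 -> leaves = [86, 64, 42, 93]
  L0: [86, 64, 42, 93]
  L1: h(86,64)=(86*31+64)%997=736 h(42,93)=(42*31+93)%997=398 -> [736, 398]
  L2: h(736,398)=(736*31+398)%997=283 -> [283]
  root = 283 != target 398
Candidate A produces the target root.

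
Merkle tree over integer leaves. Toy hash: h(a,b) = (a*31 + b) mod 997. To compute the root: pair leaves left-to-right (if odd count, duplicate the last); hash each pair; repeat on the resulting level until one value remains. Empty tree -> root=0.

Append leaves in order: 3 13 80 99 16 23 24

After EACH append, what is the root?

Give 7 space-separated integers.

Answer: 3 106 861 880 793 20 269

Derivation:
After append 3 (leaves=[3]):
  L0: [3]
  root=3
After append 13 (leaves=[3, 13]):
  L0: [3, 13]
  L1: h(3,13)=(3*31+13)%997=106 -> [106]
  root=106
After append 80 (leaves=[3, 13, 80]):
  L0: [3, 13, 80]
  L1: h(3,13)=(3*31+13)%997=106 h(80,80)=(80*31+80)%997=566 -> [106, 566]
  L2: h(106,566)=(106*31+566)%997=861 -> [861]
  root=861
After append 99 (leaves=[3, 13, 80, 99]):
  L0: [3, 13, 80, 99]
  L1: h(3,13)=(3*31+13)%997=106 h(80,99)=(80*31+99)%997=585 -> [106, 585]
  L2: h(106,585)=(106*31+585)%997=880 -> [880]
  root=880
After append 16 (leaves=[3, 13, 80, 99, 16]):
  L0: [3, 13, 80, 99, 16]
  L1: h(3,13)=(3*31+13)%997=106 h(80,99)=(80*31+99)%997=585 h(16,16)=(16*31+16)%997=512 -> [106, 585, 512]
  L2: h(106,585)=(106*31+585)%997=880 h(512,512)=(512*31+512)%997=432 -> [880, 432]
  L3: h(880,432)=(880*31+432)%997=793 -> [793]
  root=793
After append 23 (leaves=[3, 13, 80, 99, 16, 23]):
  L0: [3, 13, 80, 99, 16, 23]
  L1: h(3,13)=(3*31+13)%997=106 h(80,99)=(80*31+99)%997=585 h(16,23)=(16*31+23)%997=519 -> [106, 585, 519]
  L2: h(106,585)=(106*31+585)%997=880 h(519,519)=(519*31+519)%997=656 -> [880, 656]
  L3: h(880,656)=(880*31+656)%997=20 -> [20]
  root=20
After append 24 (leaves=[3, 13, 80, 99, 16, 23, 24]):
  L0: [3, 13, 80, 99, 16, 23, 24]
  L1: h(3,13)=(3*31+13)%997=106 h(80,99)=(80*31+99)%997=585 h(16,23)=(16*31+23)%997=519 h(24,24)=(24*31+24)%997=768 -> [106, 585, 519, 768]
  L2: h(106,585)=(106*31+585)%997=880 h(519,768)=(519*31+768)%997=905 -> [880, 905]
  L3: h(880,905)=(880*31+905)%997=269 -> [269]
  root=269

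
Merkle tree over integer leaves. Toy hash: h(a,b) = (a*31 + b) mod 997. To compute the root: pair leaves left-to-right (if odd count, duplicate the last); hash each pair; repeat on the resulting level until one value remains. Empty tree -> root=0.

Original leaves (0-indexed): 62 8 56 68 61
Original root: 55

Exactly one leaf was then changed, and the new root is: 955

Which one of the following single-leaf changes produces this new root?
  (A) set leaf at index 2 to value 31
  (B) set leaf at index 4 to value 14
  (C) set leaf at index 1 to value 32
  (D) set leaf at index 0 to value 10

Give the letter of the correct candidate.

Answer: A

Derivation:
Original leaves: [62, 8, 56, 68, 61]
Target new root: 955
Try each candidate change and compute the resulting root:
Candidate A: set leaf[2] = 31 -> leaves = [62, 8, 31, 68, 61]
  L0: [62, 8, 31, 68, 61]
  L1: h(62,8)=(62*31+8)%997=933 h(31,68)=(31*31+68)%997=32 h(61,61)=(61*31+61)%997=955 -> [933, 32, 955]
  L2: h(933,32)=(933*31+32)%997=42 h(955,955)=(955*31+955)%997=650 -> [42, 650]
  L3: h(42,650)=(42*31+650)%997=955 -> [955]
  root = 955 == target 955  ** MATCH **
Candidate B: set leaf[4] = 14 -> leaves = [62, 8, 56, 68, 14]
  L0: [62, 8, 56, 68, 14]
  L1: h(62,8)=(62*31+8)%997=933 h(56,68)=(56*31+68)%997=807 h(14,14)=(14*31+14)%997=448 -> [933, 807, 448]
  L2: h(933,807)=(933*31+807)%997=817 h(448,448)=(448*31+448)%997=378 -> [817, 378]
  L3: h(817,378)=(817*31+378)%997=780 -> [780]
  root = 780 != target 955
Candidate C: set leaf[1] = 32 -> leaves = [62, 32, 56, 68, 61]
  L0: [62, 32, 56, 68, 61]
  L1: h(62,32)=(62*31+32)%997=957 h(56,68)=(56*31+68)%997=807 h(61,61)=(61*31+61)%997=955 -> [957, 807, 955]
  L2: h(957,807)=(957*31+807)%997=564 h(955,955)=(955*31+955)%997=650 -> [564, 650]
  L3: h(564,650)=(564*31+650)%997=188 -> [188]
  root = 188 != target 955
Candidate D: set leaf[0] = 10 -> leaves = [10, 8, 56, 68, 61]
  L0: [10, 8, 56, 68, 61]
  L1: h(10,8)=(10*31+8)%997=318 h(56,68)=(56*31+68)%997=807 h(61,61)=(61*31+61)%997=955 -> [318, 807, 955]
  L2: h(318,807)=(318*31+807)%997=695 h(955,955)=(955*31+955)%997=650 -> [695, 650]
  L3: h(695,650)=(695*31+650)%997=261 -> [261]
  root = 261 != target 955
Candidate A produces the target root.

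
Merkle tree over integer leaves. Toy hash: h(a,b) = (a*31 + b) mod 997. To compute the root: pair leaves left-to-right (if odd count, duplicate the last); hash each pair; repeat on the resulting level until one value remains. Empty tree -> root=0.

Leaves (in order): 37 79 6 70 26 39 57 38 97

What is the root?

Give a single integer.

L0: [37, 79, 6, 70, 26, 39, 57, 38, 97]
L1: h(37,79)=(37*31+79)%997=229 h(6,70)=(6*31+70)%997=256 h(26,39)=(26*31+39)%997=845 h(57,38)=(57*31+38)%997=808 h(97,97)=(97*31+97)%997=113 -> [229, 256, 845, 808, 113]
L2: h(229,256)=(229*31+256)%997=376 h(845,808)=(845*31+808)%997=84 h(113,113)=(113*31+113)%997=625 -> [376, 84, 625]
L3: h(376,84)=(376*31+84)%997=773 h(625,625)=(625*31+625)%997=60 -> [773, 60]
L4: h(773,60)=(773*31+60)%997=95 -> [95]

Answer: 95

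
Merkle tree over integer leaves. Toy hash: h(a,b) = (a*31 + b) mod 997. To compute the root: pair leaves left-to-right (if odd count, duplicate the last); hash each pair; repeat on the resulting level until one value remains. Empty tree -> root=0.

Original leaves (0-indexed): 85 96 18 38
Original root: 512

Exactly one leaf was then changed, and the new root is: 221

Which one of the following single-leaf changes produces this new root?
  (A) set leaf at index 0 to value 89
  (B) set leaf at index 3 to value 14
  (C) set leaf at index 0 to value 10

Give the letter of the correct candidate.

Original leaves: [85, 96, 18, 38]
Target new root: 221
Try each candidate change and compute the resulting root:
Candidate A: set leaf[0] = 89 -> leaves = [89, 96, 18, 38]
  L0: [89, 96, 18, 38]
  L1: h(89,96)=(89*31+96)%997=861 h(18,38)=(18*31+38)%997=596 -> [861, 596]
  L2: h(861,596)=(861*31+596)%997=368 -> [368]
  root = 368 != target 221
Candidate B: set leaf[3] = 14 -> leaves = [85, 96, 18, 14]
  L0: [85, 96, 18, 14]
  L1: h(85,96)=(85*31+96)%997=737 h(18,14)=(18*31+14)%997=572 -> [737, 572]
  L2: h(737,572)=(737*31+572)%997=488 -> [488]
  root = 488 != target 221
Candidate C: set leaf[0] = 10 -> leaves = [10, 96, 18, 38]
  L0: [10, 96, 18, 38]
  L1: h(10,96)=(10*31+96)%997=406 h(18,38)=(18*31+38)%997=596 -> [406, 596]
  L2: h(406,596)=(406*31+596)%997=221 -> [221]
  root = 221 == target 221  ** MATCH **
Candidate C produces the target root.

Answer: C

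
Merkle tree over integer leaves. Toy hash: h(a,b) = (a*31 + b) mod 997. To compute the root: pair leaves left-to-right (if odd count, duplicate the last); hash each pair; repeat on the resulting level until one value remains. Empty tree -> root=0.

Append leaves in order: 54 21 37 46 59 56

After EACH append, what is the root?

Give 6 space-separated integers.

Answer: 54 698 888 897 487 391

Derivation:
After append 54 (leaves=[54]):
  L0: [54]
  root=54
After append 21 (leaves=[54, 21]):
  L0: [54, 21]
  L1: h(54,21)=(54*31+21)%997=698 -> [698]
  root=698
After append 37 (leaves=[54, 21, 37]):
  L0: [54, 21, 37]
  L1: h(54,21)=(54*31+21)%997=698 h(37,37)=(37*31+37)%997=187 -> [698, 187]
  L2: h(698,187)=(698*31+187)%997=888 -> [888]
  root=888
After append 46 (leaves=[54, 21, 37, 46]):
  L0: [54, 21, 37, 46]
  L1: h(54,21)=(54*31+21)%997=698 h(37,46)=(37*31+46)%997=196 -> [698, 196]
  L2: h(698,196)=(698*31+196)%997=897 -> [897]
  root=897
After append 59 (leaves=[54, 21, 37, 46, 59]):
  L0: [54, 21, 37, 46, 59]
  L1: h(54,21)=(54*31+21)%997=698 h(37,46)=(37*31+46)%997=196 h(59,59)=(59*31+59)%997=891 -> [698, 196, 891]
  L2: h(698,196)=(698*31+196)%997=897 h(891,891)=(891*31+891)%997=596 -> [897, 596]
  L3: h(897,596)=(897*31+596)%997=487 -> [487]
  root=487
After append 56 (leaves=[54, 21, 37, 46, 59, 56]):
  L0: [54, 21, 37, 46, 59, 56]
  L1: h(54,21)=(54*31+21)%997=698 h(37,46)=(37*31+46)%997=196 h(59,56)=(59*31+56)%997=888 -> [698, 196, 888]
  L2: h(698,196)=(698*31+196)%997=897 h(888,888)=(888*31+888)%997=500 -> [897, 500]
  L3: h(897,500)=(897*31+500)%997=391 -> [391]
  root=391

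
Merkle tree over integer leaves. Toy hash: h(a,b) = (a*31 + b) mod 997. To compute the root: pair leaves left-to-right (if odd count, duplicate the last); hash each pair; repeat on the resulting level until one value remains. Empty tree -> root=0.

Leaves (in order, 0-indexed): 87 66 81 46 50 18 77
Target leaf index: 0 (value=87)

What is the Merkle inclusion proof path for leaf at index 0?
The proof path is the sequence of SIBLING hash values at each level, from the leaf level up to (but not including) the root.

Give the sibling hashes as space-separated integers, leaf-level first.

L0 (leaves): [87, 66, 81, 46, 50, 18, 77], target index=0
L1: h(87,66)=(87*31+66)%997=769 [pair 0] h(81,46)=(81*31+46)%997=563 [pair 1] h(50,18)=(50*31+18)%997=571 [pair 2] h(77,77)=(77*31+77)%997=470 [pair 3] -> [769, 563, 571, 470]
  Sibling for proof at L0: 66
L2: h(769,563)=(769*31+563)%997=474 [pair 0] h(571,470)=(571*31+470)%997=225 [pair 1] -> [474, 225]
  Sibling for proof at L1: 563
L3: h(474,225)=(474*31+225)%997=961 [pair 0] -> [961]
  Sibling for proof at L2: 225
Root: 961
Proof path (sibling hashes from leaf to root): [66, 563, 225]

Answer: 66 563 225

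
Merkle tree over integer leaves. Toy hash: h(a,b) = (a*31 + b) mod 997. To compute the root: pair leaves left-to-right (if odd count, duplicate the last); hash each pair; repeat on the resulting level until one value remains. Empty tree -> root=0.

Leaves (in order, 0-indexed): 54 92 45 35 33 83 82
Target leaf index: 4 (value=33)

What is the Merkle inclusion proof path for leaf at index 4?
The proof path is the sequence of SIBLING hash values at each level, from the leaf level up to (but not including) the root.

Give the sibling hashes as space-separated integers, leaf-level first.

Answer: 83 630 344

Derivation:
L0 (leaves): [54, 92, 45, 35, 33, 83, 82], target index=4
L1: h(54,92)=(54*31+92)%997=769 [pair 0] h(45,35)=(45*31+35)%997=433 [pair 1] h(33,83)=(33*31+83)%997=109 [pair 2] h(82,82)=(82*31+82)%997=630 [pair 3] -> [769, 433, 109, 630]
  Sibling for proof at L0: 83
L2: h(769,433)=(769*31+433)%997=344 [pair 0] h(109,630)=(109*31+630)%997=21 [pair 1] -> [344, 21]
  Sibling for proof at L1: 630
L3: h(344,21)=(344*31+21)%997=715 [pair 0] -> [715]
  Sibling for proof at L2: 344
Root: 715
Proof path (sibling hashes from leaf to root): [83, 630, 344]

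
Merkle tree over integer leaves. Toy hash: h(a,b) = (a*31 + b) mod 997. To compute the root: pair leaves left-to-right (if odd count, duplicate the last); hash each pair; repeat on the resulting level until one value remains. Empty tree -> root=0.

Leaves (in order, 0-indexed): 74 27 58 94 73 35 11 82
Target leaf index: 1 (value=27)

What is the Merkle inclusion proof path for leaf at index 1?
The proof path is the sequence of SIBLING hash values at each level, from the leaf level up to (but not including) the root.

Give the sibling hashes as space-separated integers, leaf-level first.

Answer: 74 895 874

Derivation:
L0 (leaves): [74, 27, 58, 94, 73, 35, 11, 82], target index=1
L1: h(74,27)=(74*31+27)%997=327 [pair 0] h(58,94)=(58*31+94)%997=895 [pair 1] h(73,35)=(73*31+35)%997=304 [pair 2] h(11,82)=(11*31+82)%997=423 [pair 3] -> [327, 895, 304, 423]
  Sibling for proof at L0: 74
L2: h(327,895)=(327*31+895)%997=65 [pair 0] h(304,423)=(304*31+423)%997=874 [pair 1] -> [65, 874]
  Sibling for proof at L1: 895
L3: h(65,874)=(65*31+874)%997=895 [pair 0] -> [895]
  Sibling for proof at L2: 874
Root: 895
Proof path (sibling hashes from leaf to root): [74, 895, 874]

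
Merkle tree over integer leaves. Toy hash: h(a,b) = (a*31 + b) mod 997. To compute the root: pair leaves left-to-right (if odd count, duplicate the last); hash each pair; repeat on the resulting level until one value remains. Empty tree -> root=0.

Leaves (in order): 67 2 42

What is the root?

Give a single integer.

L0: [67, 2, 42]
L1: h(67,2)=(67*31+2)%997=85 h(42,42)=(42*31+42)%997=347 -> [85, 347]
L2: h(85,347)=(85*31+347)%997=988 -> [988]

Answer: 988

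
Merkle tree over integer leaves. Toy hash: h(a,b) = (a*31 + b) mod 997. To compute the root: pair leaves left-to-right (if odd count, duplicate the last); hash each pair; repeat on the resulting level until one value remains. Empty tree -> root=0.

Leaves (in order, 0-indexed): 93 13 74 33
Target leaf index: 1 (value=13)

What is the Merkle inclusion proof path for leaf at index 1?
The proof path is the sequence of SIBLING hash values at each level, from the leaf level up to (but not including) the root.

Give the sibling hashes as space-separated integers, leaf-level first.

L0 (leaves): [93, 13, 74, 33], target index=1
L1: h(93,13)=(93*31+13)%997=902 [pair 0] h(74,33)=(74*31+33)%997=333 [pair 1] -> [902, 333]
  Sibling for proof at L0: 93
L2: h(902,333)=(902*31+333)%997=379 [pair 0] -> [379]
  Sibling for proof at L1: 333
Root: 379
Proof path (sibling hashes from leaf to root): [93, 333]

Answer: 93 333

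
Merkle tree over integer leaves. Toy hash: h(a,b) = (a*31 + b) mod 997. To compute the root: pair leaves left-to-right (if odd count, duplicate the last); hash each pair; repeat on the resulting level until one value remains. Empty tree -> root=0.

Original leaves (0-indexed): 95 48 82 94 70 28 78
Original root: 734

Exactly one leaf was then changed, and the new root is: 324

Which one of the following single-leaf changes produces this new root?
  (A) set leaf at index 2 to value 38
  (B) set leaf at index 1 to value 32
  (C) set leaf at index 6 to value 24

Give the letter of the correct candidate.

Answer: A

Derivation:
Original leaves: [95, 48, 82, 94, 70, 28, 78]
Target new root: 324
Try each candidate change and compute the resulting root:
Candidate A: set leaf[2] = 38 -> leaves = [95, 48, 38, 94, 70, 28, 78]
  L0: [95, 48, 38, 94, 70, 28, 78]
  L1: h(95,48)=(95*31+48)%997=2 h(38,94)=(38*31+94)%997=275 h(70,28)=(70*31+28)%997=204 h(78,78)=(78*31+78)%997=502 -> [2, 275, 204, 502]
  L2: h(2,275)=(2*31+275)%997=337 h(204,502)=(204*31+502)%997=844 -> [337, 844]
  L3: h(337,844)=(337*31+844)%997=324 -> [324]
  root = 324 == target 324  ** MATCH **
Candidate B: set leaf[1] = 32 -> leaves = [95, 32, 82, 94, 70, 28, 78]
  L0: [95, 32, 82, 94, 70, 28, 78]
  L1: h(95,32)=(95*31+32)%997=983 h(82,94)=(82*31+94)%997=642 h(70,28)=(70*31+28)%997=204 h(78,78)=(78*31+78)%997=502 -> [983, 642, 204, 502]
  L2: h(983,642)=(983*31+642)%997=208 h(204,502)=(204*31+502)%997=844 -> [208, 844]
  L3: h(208,844)=(208*31+844)%997=313 -> [313]
  root = 313 != target 324
Candidate C: set leaf[6] = 24 -> leaves = [95, 48, 82, 94, 70, 28, 24]
  L0: [95, 48, 82, 94, 70, 28, 24]
  L1: h(95,48)=(95*31+48)%997=2 h(82,94)=(82*31+94)%997=642 h(70,28)=(70*31+28)%997=204 h(24,24)=(24*31+24)%997=768 -> [2, 642, 204, 768]
  L2: h(2,642)=(2*31+642)%997=704 h(204,768)=(204*31+768)%997=113 -> [704, 113]
  L3: h(704,113)=(704*31+113)%997=3 -> [3]
  root = 3 != target 324
Candidate A produces the target root.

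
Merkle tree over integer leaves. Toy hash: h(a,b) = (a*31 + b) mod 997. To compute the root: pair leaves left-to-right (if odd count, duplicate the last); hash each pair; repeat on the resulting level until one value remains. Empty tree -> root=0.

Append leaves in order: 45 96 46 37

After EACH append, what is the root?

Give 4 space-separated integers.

After append 45 (leaves=[45]):
  L0: [45]
  root=45
After append 96 (leaves=[45, 96]):
  L0: [45, 96]
  L1: h(45,96)=(45*31+96)%997=494 -> [494]
  root=494
After append 46 (leaves=[45, 96, 46]):
  L0: [45, 96, 46]
  L1: h(45,96)=(45*31+96)%997=494 h(46,46)=(46*31+46)%997=475 -> [494, 475]
  L2: h(494,475)=(494*31+475)%997=834 -> [834]
  root=834
After append 37 (leaves=[45, 96, 46, 37]):
  L0: [45, 96, 46, 37]
  L1: h(45,96)=(45*31+96)%997=494 h(46,37)=(46*31+37)%997=466 -> [494, 466]
  L2: h(494,466)=(494*31+466)%997=825 -> [825]
  root=825

Answer: 45 494 834 825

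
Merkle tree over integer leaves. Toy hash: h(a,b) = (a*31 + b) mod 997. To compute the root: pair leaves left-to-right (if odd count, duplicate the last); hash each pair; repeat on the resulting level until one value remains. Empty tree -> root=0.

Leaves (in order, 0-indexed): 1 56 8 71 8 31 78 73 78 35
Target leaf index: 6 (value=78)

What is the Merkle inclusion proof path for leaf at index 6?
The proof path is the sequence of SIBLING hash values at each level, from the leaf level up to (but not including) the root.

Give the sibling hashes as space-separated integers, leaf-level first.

Answer: 73 279 25 429

Derivation:
L0 (leaves): [1, 56, 8, 71, 8, 31, 78, 73, 78, 35], target index=6
L1: h(1,56)=(1*31+56)%997=87 [pair 0] h(8,71)=(8*31+71)%997=319 [pair 1] h(8,31)=(8*31+31)%997=279 [pair 2] h(78,73)=(78*31+73)%997=497 [pair 3] h(78,35)=(78*31+35)%997=459 [pair 4] -> [87, 319, 279, 497, 459]
  Sibling for proof at L0: 73
L2: h(87,319)=(87*31+319)%997=25 [pair 0] h(279,497)=(279*31+497)%997=173 [pair 1] h(459,459)=(459*31+459)%997=730 [pair 2] -> [25, 173, 730]
  Sibling for proof at L1: 279
L3: h(25,173)=(25*31+173)%997=948 [pair 0] h(730,730)=(730*31+730)%997=429 [pair 1] -> [948, 429]
  Sibling for proof at L2: 25
L4: h(948,429)=(948*31+429)%997=904 [pair 0] -> [904]
  Sibling for proof at L3: 429
Root: 904
Proof path (sibling hashes from leaf to root): [73, 279, 25, 429]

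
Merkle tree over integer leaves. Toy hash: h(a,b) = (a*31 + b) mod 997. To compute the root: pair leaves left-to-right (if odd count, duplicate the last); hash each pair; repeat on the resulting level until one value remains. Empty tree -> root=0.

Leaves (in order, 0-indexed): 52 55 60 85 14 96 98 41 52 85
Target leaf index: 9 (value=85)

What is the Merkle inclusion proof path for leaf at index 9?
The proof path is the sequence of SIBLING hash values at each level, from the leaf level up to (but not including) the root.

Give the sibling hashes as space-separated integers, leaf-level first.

L0 (leaves): [52, 55, 60, 85, 14, 96, 98, 41, 52, 85], target index=9
L1: h(52,55)=(52*31+55)%997=670 [pair 0] h(60,85)=(60*31+85)%997=948 [pair 1] h(14,96)=(14*31+96)%997=530 [pair 2] h(98,41)=(98*31+41)%997=88 [pair 3] h(52,85)=(52*31+85)%997=700 [pair 4] -> [670, 948, 530, 88, 700]
  Sibling for proof at L0: 52
L2: h(670,948)=(670*31+948)%997=781 [pair 0] h(530,88)=(530*31+88)%997=566 [pair 1] h(700,700)=(700*31+700)%997=466 [pair 2] -> [781, 566, 466]
  Sibling for proof at L1: 700
L3: h(781,566)=(781*31+566)%997=849 [pair 0] h(466,466)=(466*31+466)%997=954 [pair 1] -> [849, 954]
  Sibling for proof at L2: 466
L4: h(849,954)=(849*31+954)%997=354 [pair 0] -> [354]
  Sibling for proof at L3: 849
Root: 354
Proof path (sibling hashes from leaf to root): [52, 700, 466, 849]

Answer: 52 700 466 849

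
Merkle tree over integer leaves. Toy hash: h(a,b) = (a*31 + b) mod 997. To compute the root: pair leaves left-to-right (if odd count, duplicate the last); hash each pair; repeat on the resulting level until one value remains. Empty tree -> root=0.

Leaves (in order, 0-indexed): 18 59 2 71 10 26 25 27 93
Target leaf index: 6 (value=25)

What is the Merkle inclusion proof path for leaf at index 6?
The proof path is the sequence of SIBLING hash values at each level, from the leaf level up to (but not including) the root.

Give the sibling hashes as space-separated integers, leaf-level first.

L0 (leaves): [18, 59, 2, 71, 10, 26, 25, 27, 93], target index=6
L1: h(18,59)=(18*31+59)%997=617 [pair 0] h(2,71)=(2*31+71)%997=133 [pair 1] h(10,26)=(10*31+26)%997=336 [pair 2] h(25,27)=(25*31+27)%997=802 [pair 3] h(93,93)=(93*31+93)%997=982 [pair 4] -> [617, 133, 336, 802, 982]
  Sibling for proof at L0: 27
L2: h(617,133)=(617*31+133)%997=317 [pair 0] h(336,802)=(336*31+802)%997=251 [pair 1] h(982,982)=(982*31+982)%997=517 [pair 2] -> [317, 251, 517]
  Sibling for proof at L1: 336
L3: h(317,251)=(317*31+251)%997=108 [pair 0] h(517,517)=(517*31+517)%997=592 [pair 1] -> [108, 592]
  Sibling for proof at L2: 317
L4: h(108,592)=(108*31+592)%997=949 [pair 0] -> [949]
  Sibling for proof at L3: 592
Root: 949
Proof path (sibling hashes from leaf to root): [27, 336, 317, 592]

Answer: 27 336 317 592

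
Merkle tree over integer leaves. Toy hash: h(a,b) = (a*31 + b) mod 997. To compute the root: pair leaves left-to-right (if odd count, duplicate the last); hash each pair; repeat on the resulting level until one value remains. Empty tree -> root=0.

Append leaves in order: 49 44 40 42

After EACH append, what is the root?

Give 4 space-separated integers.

Answer: 49 566 880 882

Derivation:
After append 49 (leaves=[49]):
  L0: [49]
  root=49
After append 44 (leaves=[49, 44]):
  L0: [49, 44]
  L1: h(49,44)=(49*31+44)%997=566 -> [566]
  root=566
After append 40 (leaves=[49, 44, 40]):
  L0: [49, 44, 40]
  L1: h(49,44)=(49*31+44)%997=566 h(40,40)=(40*31+40)%997=283 -> [566, 283]
  L2: h(566,283)=(566*31+283)%997=880 -> [880]
  root=880
After append 42 (leaves=[49, 44, 40, 42]):
  L0: [49, 44, 40, 42]
  L1: h(49,44)=(49*31+44)%997=566 h(40,42)=(40*31+42)%997=285 -> [566, 285]
  L2: h(566,285)=(566*31+285)%997=882 -> [882]
  root=882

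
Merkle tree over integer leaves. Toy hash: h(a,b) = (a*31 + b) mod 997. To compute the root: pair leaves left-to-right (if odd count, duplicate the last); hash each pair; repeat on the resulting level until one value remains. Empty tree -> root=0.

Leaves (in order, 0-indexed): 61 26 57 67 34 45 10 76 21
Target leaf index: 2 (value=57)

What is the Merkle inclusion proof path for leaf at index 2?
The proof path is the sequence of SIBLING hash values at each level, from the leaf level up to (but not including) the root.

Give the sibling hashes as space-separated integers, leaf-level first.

L0 (leaves): [61, 26, 57, 67, 34, 45, 10, 76, 21], target index=2
L1: h(61,26)=(61*31+26)%997=920 [pair 0] h(57,67)=(57*31+67)%997=837 [pair 1] h(34,45)=(34*31+45)%997=102 [pair 2] h(10,76)=(10*31+76)%997=386 [pair 3] h(21,21)=(21*31+21)%997=672 [pair 4] -> [920, 837, 102, 386, 672]
  Sibling for proof at L0: 67
L2: h(920,837)=(920*31+837)%997=444 [pair 0] h(102,386)=(102*31+386)%997=557 [pair 1] h(672,672)=(672*31+672)%997=567 [pair 2] -> [444, 557, 567]
  Sibling for proof at L1: 920
L3: h(444,557)=(444*31+557)%997=363 [pair 0] h(567,567)=(567*31+567)%997=198 [pair 1] -> [363, 198]
  Sibling for proof at L2: 557
L4: h(363,198)=(363*31+198)%997=484 [pair 0] -> [484]
  Sibling for proof at L3: 198
Root: 484
Proof path (sibling hashes from leaf to root): [67, 920, 557, 198]

Answer: 67 920 557 198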